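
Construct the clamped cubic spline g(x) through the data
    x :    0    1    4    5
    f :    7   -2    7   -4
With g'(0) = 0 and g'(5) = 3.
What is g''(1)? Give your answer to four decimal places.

Put m_i = g'' at the i-th knot. Here h = (1, 3, 1) and Δ = (-9, 3, -11), so the interior equations h_(i-1)·m_(i-1) + 2(h_(i-1)+h_i)·m_i + h_i·m_(i+1) = 6(Δ_i − Δ_(i-1)) read
  1·m_0 + 8·m_1 + 3·m_2 = 6(Δ_1 - Δ_0) = 72
  3·m_1 + 8·m_2 + 1·m_3 = 6(Δ_2 - Δ_1) = -84
Clamped end conditions give two more equations: 2h_0·m_0 + h_0·m_1 = 6(Δ_0 - g'(0)) = -54 and h_2·m_2 + 2h_2·m_3 = 6(g'(5) - Δ_2) = 84.
Forward elimination and back-substitution give m_0 = -272/7, m_1 = 166/7, m_2 = -184/7, m_3 = 386/7.

23.7143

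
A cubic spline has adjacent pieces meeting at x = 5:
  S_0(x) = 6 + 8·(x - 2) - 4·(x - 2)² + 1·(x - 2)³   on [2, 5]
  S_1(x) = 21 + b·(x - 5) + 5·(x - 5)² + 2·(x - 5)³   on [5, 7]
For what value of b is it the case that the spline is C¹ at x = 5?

11

S_0'(x) = 8 - 8·(x - 2) + 3·(x - 2)², so S_0'(5) = 11. On the right, S_1'(5) = b, so b = 11.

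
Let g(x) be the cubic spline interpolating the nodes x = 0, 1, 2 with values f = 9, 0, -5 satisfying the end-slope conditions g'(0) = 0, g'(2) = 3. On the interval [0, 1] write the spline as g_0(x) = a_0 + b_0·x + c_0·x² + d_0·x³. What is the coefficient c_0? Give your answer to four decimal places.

-15.7500

With m_i denoting the second derivative at x_i, h_i = 1, 1, and Δ_i = (y_(i+1) − y_i)/h_i = -9, -5:
  1·m_0 + 4·m_1 + 1·m_2 = 6(Δ_1 - Δ_0) = 24
Clamped end conditions give two more equations: 2h_0·m_0 + h_0·m_1 = 6(Δ_0 - g'(0)) = -54 and h_1·m_1 + 2h_1·m_2 = 6(g'(2) - Δ_1) = 48.
Hence m_0 = -63/2, m_1 = 9, m_2 = 39/2.
On [0, 1], with g_0(x) = a_0 + b_0·x + c_0·x² + d_0·x³: c_0 = m_0/2 = -63/4, d_0 = (m_1 - m_0)/(6h_0) = 27/4, b_0 = Δ_0 - h_0(2m_0 + m_1)/6 = 0.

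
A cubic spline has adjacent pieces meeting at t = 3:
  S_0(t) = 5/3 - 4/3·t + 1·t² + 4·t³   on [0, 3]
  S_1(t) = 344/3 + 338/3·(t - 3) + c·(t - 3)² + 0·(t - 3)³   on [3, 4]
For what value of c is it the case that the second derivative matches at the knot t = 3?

37

S_0''(t) = 2 + 24·t, so S_0''(3) = 74. On the right, S_1''(3) = 2c, so c = 37.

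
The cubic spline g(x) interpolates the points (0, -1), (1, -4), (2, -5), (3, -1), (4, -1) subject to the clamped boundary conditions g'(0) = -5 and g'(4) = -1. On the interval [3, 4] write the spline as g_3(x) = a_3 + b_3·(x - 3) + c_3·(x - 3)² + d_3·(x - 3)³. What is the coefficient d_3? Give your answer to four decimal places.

Write m_i for g''(x_i). With h_i = 1, 1, 1, 1 and divided differences Δ_i = -3, -1, 4, 0, the continuity of g' gives the tridiagonal system
  1·m_0 + 4·m_1 + 1·m_2 = 6(Δ_1 - Δ_0) = 12
  1·m_1 + 4·m_2 + 1·m_3 = 6(Δ_2 - Δ_1) = 30
  1·m_2 + 4·m_3 + 1·m_4 = 6(Δ_3 - Δ_2) = -24
Clamped end conditions give two more equations: 2h_0·m_0 + h_0·m_1 = 6(Δ_0 - g'(0)) = 12 and h_3·m_3 + 2h_3·m_4 = 6(g'(4) - Δ_3) = -6.
Solving the tridiagonal system: m_0 = 46/7, m_1 = -8/7, m_2 = 10, m_3 = -62/7, m_4 = 10/7.
On [3, 4], with g_3(x) = a_3 + b_3·(x - 3) + c_3·(x - 3)² + d_3·(x - 3)³: c_3 = m_3/2 = -31/7, d_3 = (m_4 - m_3)/(6h_3) = 12/7, b_3 = Δ_3 - h_3(2m_3 + m_4)/6 = 19/7.

1.7143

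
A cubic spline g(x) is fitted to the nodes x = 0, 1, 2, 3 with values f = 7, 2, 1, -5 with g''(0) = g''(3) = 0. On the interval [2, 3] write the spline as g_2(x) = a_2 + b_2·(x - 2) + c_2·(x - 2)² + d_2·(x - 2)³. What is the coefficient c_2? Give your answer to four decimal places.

Write m_i for g''(x_i). With h_i = 1, 1, 1 and divided differences Δ_i = -5, -1, -6, the continuity of g' gives the tridiagonal system
  1·m_0 + 4·m_1 + 1·m_2 = 6(Δ_1 - Δ_0) = 24
  1·m_1 + 4·m_2 + 1·m_3 = 6(Δ_2 - Δ_1) = -30
Natural end conditions: m_0 = m_3 = 0.
Solving the tridiagonal system: m_0 = 0, m_1 = 42/5, m_2 = -48/5, m_3 = 0.
On [2, 3], with g_2(x) = a_2 + b_2·(x - 2) + c_2·(x - 2)² + d_2·(x - 2)³: c_2 = m_2/2 = -24/5, d_2 = (m_3 - m_2)/(6h_2) = 8/5, b_2 = Δ_2 - h_2(2m_2 + m_3)/6 = -14/5.

-4.8000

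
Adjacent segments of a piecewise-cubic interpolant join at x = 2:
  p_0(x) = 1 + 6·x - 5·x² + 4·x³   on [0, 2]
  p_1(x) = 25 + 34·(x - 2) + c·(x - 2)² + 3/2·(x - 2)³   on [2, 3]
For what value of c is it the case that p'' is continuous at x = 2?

19

p_0''(x) = -10 + 24·x, so p_0''(2) = 38. On the right, p_1''(2) = 2c, so c = 19.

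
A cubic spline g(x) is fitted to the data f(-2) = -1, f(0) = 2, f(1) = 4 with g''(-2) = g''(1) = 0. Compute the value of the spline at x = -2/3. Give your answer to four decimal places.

0.8765

Let σ_i = g''(x_i). Step sizes h_i = 2, 1; slopes of the chords Δ_i = (y_(i+1) - y_i)/h_i = 3/2, 2.
  2·σ_0 + 6·σ_1 + 1·σ_2 = 6(Δ_1 - Δ_0) = 3
Natural end conditions: σ_0 = σ_2 = 0.
Hence σ_0 = 0, σ_1 = 1/2, σ_2 = 0.
On [-2, 0], g(x) = -1 + 4/3·(x + 2) + 0·(x + 2)² + 1/24·(x + 2)³.
With (x + 2) = 4/3: g(-2/3) = 71/81.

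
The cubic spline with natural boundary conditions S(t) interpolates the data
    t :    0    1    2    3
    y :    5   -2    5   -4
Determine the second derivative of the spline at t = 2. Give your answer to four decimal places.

-31.2000

Write M_i for S''(x_i). With h_i = 1, 1, 1 and divided differences Δ_i = -7, 7, -9, the continuity of S' gives the tridiagonal system
  1·M_0 + 4·M_1 + 1·M_2 = 6(Δ_1 - Δ_0) = 84
  1·M_1 + 4·M_2 + 1·M_3 = 6(Δ_2 - Δ_1) = -96
Natural end conditions: M_0 = M_3 = 0.
Solving: M_0 = 0, M_1 = 144/5, M_2 = -156/5, M_3 = 0.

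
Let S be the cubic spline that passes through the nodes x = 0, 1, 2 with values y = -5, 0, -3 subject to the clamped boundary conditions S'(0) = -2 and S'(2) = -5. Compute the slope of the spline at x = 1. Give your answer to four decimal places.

Let m_i = S''(x_i). Step sizes h_i = 1, 1; slopes of the chords Δ_i = (y_(i+1) - y_i)/h_i = 5, -3.
  1·m_0 + 4·m_1 + 1·m_2 = 6(Δ_1 - Δ_0) = -48
Clamped end conditions give two more equations: 2h_0·m_0 + h_0·m_1 = 6(Δ_0 - S'(0)) = 42 and h_1·m_1 + 2h_1·m_2 = 6(S'(2) - Δ_1) = -12.
Solving the tridiagonal system: m_0 = 63/2, m_1 = -21, m_2 = 9/2.
On [1, 2], S'(x) = b_1 + 2c_1·(x - 1) + 3d_1·(x - 1)² with b_1 = Δ_1 - h_1(2m_1 + m_2)/6 = 13/4, c_1 = m_1/2 = -21/2, d_1 = (m_2 - m_1)/(6h_1) = 17/4. So S'(1) = 13/4.

3.2500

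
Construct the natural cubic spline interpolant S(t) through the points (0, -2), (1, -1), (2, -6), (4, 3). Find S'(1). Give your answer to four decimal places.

With M_i denoting the second derivative at x_i, h_i = 1, 1, 2, and Δ_i = (y_(i+1) − y_i)/h_i = 1, -5, 9/2:
  1·M_0 + 4·M_1 + 1·M_2 = 6(Δ_1 - Δ_0) = -36
  1·M_1 + 6·M_2 + 2·M_3 = 6(Δ_2 - Δ_1) = 57
Natural end conditions: M_0 = M_3 = 0.
Solving the tridiagonal system: M_0 = 0, M_1 = -273/23, M_2 = 264/23, M_3 = 0.
On [1, 2], S'(t) = b_1 + 2c_1·(t - 1) + 3d_1·(t - 1)² with b_1 = Δ_1 - h_1(2M_1 + M_2)/6 = -68/23, c_1 = M_1/2 = -273/46, d_1 = (M_2 - M_1)/(6h_1) = 179/46. So S'(1) = -68/23.

-2.9565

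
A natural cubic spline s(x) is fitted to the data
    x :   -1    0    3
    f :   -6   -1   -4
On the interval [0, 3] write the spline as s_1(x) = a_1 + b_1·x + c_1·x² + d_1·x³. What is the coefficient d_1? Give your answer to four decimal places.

0.2500

Let m_i = s''(x_i). Step sizes h_i = 1, 3; slopes of the chords Δ_i = (y_(i+1) - y_i)/h_i = 5, -1.
  1·m_0 + 8·m_1 + 3·m_2 = 6(Δ_1 - Δ_0) = -36
Natural end conditions: m_0 = m_2 = 0.
Hence m_0 = 0, m_1 = -9/2, m_2 = 0.
On [0, 3], with s_1(x) = a_1 + b_1·x + c_1·x² + d_1·x³: c_1 = m_1/2 = -9/4, d_1 = (m_2 - m_1)/(6h_1) = 1/4, b_1 = Δ_1 - h_1(2m_1 + m_2)/6 = 7/2.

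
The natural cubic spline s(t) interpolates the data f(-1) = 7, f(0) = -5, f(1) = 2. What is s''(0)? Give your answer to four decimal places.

Let M_i = s''(x_i). Step sizes h_i = 1, 1; slopes of the chords Δ_i = (y_(i+1) - y_i)/h_i = -12, 7.
  1·M_0 + 4·M_1 + 1·M_2 = 6(Δ_1 - Δ_0) = 114
Natural end conditions: M_0 = M_2 = 0.
Forward elimination and back-substitution give M_0 = 0, M_1 = 57/2, M_2 = 0.

28.5000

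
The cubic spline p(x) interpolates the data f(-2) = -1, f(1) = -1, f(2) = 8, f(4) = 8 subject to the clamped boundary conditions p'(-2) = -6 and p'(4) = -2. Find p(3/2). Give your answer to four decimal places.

3.7381

Let M_i = p''(x_i). Step sizes h_i = 3, 1, 2; slopes of the chords Δ_i = (y_(i+1) - y_i)/h_i = 0, 9, 0.
  3·M_0 + 8·M_1 + 1·M_2 = 6(Δ_1 - Δ_0) = 54
  1·M_1 + 6·M_2 + 2·M_3 = 6(Δ_2 - Δ_1) = -54
Clamped end conditions give two more equations: 2h_0·M_0 + h_0·M_1 = 6(Δ_0 - p'(-2)) = 36 and h_2·M_2 + 2h_2·M_3 = 6(p'(4) - Δ_2) = -12.
Solving: M_0 = 50/21, M_1 = 152/21, M_2 = -232/21, M_3 = 53/21.
On [1, 2], p(x) = -1 + 59/7·(x - 1) + 76/21·(x - 1)² - 64/21·(x - 1)³.
With (x - 1) = 1/2: p(3/2) = 157/42.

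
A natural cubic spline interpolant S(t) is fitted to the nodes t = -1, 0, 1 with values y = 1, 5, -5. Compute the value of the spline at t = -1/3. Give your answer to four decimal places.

Put M_i = S'' at the i-th knot. Here h = (1, 1) and Δ = (4, -10), so the interior equations h_(i-1)·M_(i-1) + 2(h_(i-1)+h_i)·M_i + h_i·M_(i+1) = 6(Δ_i − Δ_(i-1)) read
  1·M_0 + 4·M_1 + 1·M_2 = 6(Δ_1 - Δ_0) = -84
Natural end conditions: M_0 = M_2 = 0.
Hence M_0 = 0, M_1 = -21, M_2 = 0.
On [-1, 0], S(t) = 1 + 15/2·(t + 1) + 0·(t + 1)² - 7/2·(t + 1)³.
With (t + 1) = 2/3: S(-1/3) = 134/27.

4.9630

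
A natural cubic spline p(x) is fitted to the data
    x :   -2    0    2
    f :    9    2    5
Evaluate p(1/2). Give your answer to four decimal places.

1.9297

Let M_i = p''(x_i). Step sizes h_i = 2, 2; slopes of the chords Δ_i = (y_(i+1) - y_i)/h_i = -7/2, 3/2.
  2·M_0 + 8·M_1 + 2·M_2 = 6(Δ_1 - Δ_0) = 30
Natural end conditions: M_0 = M_2 = 0.
Solving the tridiagonal system: M_0 = 0, M_1 = 15/4, M_2 = 0.
On [0, 2], p(x) = 2 - 1·x + 15/8·x² - 5/16·x³.
With x = 1/2: p(1/2) = 247/128.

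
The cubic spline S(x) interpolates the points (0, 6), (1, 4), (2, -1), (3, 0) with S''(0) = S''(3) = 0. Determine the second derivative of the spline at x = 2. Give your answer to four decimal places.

10.8000

With σ_i denoting the second derivative at x_i, h_i = 1, 1, 1, and Δ_i = (y_(i+1) − y_i)/h_i = -2, -5, 1:
  1·σ_0 + 4·σ_1 + 1·σ_2 = 6(Δ_1 - Δ_0) = -18
  1·σ_1 + 4·σ_2 + 1·σ_3 = 6(Δ_2 - Δ_1) = 36
Natural end conditions: σ_0 = σ_3 = 0.
Solving: σ_0 = 0, σ_1 = -36/5, σ_2 = 54/5, σ_3 = 0.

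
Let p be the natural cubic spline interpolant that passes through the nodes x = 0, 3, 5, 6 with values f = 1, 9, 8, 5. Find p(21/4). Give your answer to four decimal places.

7.3594

Put m_i = p'' at the i-th knot. Here h = (3, 2, 1) and Δ = (8/3, -1/2, -3), so the interior equations h_(i-1)·m_(i-1) + 2(h_(i-1)+h_i)·m_i + h_i·m_(i+1) = 6(Δ_i − Δ_(i-1)) read
  3·m_0 + 10·m_1 + 2·m_2 = 6(Δ_1 - Δ_0) = -19
  2·m_1 + 6·m_2 + 1·m_3 = 6(Δ_2 - Δ_1) = -15
Natural end conditions: m_0 = m_3 = 0.
Solving: m_0 = 0, m_1 = -3/2, m_2 = -2, m_3 = 0.
On [5, 6], p(x) = 8 - 7/3·(x - 5) - 1·(x - 5)² + 1/3·(x - 5)³.
With (x - 5) = 1/4: p(21/4) = 471/64.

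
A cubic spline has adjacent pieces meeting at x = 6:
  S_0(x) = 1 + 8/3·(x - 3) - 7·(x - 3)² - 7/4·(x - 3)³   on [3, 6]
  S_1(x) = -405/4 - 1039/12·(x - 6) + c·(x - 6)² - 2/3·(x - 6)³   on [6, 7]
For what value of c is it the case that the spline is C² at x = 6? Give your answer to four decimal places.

S_0''(x) = -14 - 21/2·(x - 3), so S_0''(6) = -91/2. On the right, S_1''(6) = 2c, so c = -91/4.

-22.7500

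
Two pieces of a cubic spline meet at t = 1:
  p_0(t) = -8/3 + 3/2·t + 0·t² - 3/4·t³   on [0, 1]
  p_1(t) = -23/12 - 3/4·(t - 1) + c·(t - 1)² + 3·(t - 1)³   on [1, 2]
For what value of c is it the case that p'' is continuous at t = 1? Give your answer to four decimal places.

-2.2500

p_0''(t) = 0 - 9/2·t, so p_0''(1) = -9/2. On the right, p_1''(1) = 2c, so c = -9/4.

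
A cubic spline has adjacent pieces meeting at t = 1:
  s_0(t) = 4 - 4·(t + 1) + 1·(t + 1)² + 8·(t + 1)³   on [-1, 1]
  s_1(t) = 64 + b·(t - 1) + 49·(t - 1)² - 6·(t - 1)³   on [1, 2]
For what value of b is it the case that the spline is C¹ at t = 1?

96

s_0'(t) = -4 + 2·(t + 1) + 24·(t + 1)², so s_0'(1) = 96. On the right, s_1'(1) = b, so b = 96.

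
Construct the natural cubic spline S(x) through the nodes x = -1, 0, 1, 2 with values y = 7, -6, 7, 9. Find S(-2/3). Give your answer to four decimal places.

Let M_i = S''(x_i). Step sizes h_i = 1, 1, 1; slopes of the chords Δ_i = (y_(i+1) - y_i)/h_i = -13, 13, 2.
  1·M_0 + 4·M_1 + 1·M_2 = 6(Δ_1 - Δ_0) = 156
  1·M_1 + 4·M_2 + 1·M_3 = 6(Δ_2 - Δ_1) = -66
Natural end conditions: M_0 = M_3 = 0.
Solving the tridiagonal system: M_0 = 0, M_1 = 46, M_2 = -28, M_3 = 0.
On [-1, 0], S(x) = 7 - 62/3·(x + 1) + 0·(x + 1)² + 23/3·(x + 1)³.
With (x + 1) = 1/3: S(-2/3) = 32/81.

0.3951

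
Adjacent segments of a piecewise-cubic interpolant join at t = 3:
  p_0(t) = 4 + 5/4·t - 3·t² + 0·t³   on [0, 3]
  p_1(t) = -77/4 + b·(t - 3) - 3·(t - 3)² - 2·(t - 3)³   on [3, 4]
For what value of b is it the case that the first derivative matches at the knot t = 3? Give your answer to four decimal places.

-16.7500

p_0'(t) = 5/4 - 6·t + 0·t², so p_0'(3) = -67/4. On the right, p_1'(3) = b, so b = -67/4.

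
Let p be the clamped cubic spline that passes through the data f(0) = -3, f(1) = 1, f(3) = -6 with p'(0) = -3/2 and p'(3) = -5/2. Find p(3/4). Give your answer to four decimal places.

-0.1406

Let σ_i = p''(x_i). Step sizes h_i = 1, 2; slopes of the chords Δ_i = (y_(i+1) - y_i)/h_i = 4, -7/2.
  1·σ_0 + 6·σ_1 + 2·σ_2 = 6(Δ_1 - Δ_0) = -45
Clamped end conditions give two more equations: 2h_0·σ_0 + h_0·σ_1 = 6(Δ_0 - p'(0)) = 33 and h_1·σ_1 + 2h_1·σ_2 = 6(p'(3) - Δ_1) = 6.
Solving: σ_0 = 71/3, σ_1 = -43/3, σ_2 = 26/3.
On [0, 1], p(t) = -3 - 3/2·t + 71/6·t² - 19/3·t³.
With t = 3/4: p(3/4) = -9/64.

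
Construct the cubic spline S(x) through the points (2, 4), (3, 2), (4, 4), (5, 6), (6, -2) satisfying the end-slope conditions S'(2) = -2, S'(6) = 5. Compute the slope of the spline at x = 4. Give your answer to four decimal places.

4.9286

With m_i denoting the second derivative at x_i, h_i = 1, 1, 1, 1, and Δ_i = (y_(i+1) − y_i)/h_i = -2, 2, 2, -8:
  1·m_0 + 4·m_1 + 1·m_2 = 6(Δ_1 - Δ_0) = 24
  1·m_1 + 4·m_2 + 1·m_3 = 6(Δ_2 - Δ_1) = 0
  1·m_2 + 4·m_3 + 1·m_4 = 6(Δ_3 - Δ_2) = -60
Clamped end conditions give two more equations: 2h_0·m_0 + h_0·m_1 = 6(Δ_0 - S'(2)) = 0 and h_3·m_3 + 2h_3·m_4 = 6(S'(6) - Δ_3) = 78.
Forward elimination and back-substitution give m_0 = -71/28, m_1 = 71/14, m_2 = 25/4, m_3 = -421/14, m_4 = 1513/28.
On [4, 5], S'(x) = b_2 + 2c_2·(x - 4) + 3d_2·(x - 4)² with b_2 = Δ_2 - h_2(2m_2 + m_3)/6 = 69/14, c_2 = m_2/2 = 25/8, d_2 = (m_3 - m_2)/(6h_2) = -339/56. So S'(4) = 69/14.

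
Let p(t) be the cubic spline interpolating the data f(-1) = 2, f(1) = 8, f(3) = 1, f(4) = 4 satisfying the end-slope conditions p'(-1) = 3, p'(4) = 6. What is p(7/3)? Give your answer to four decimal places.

With M_i denoting the second derivative at x_i, h_i = 2, 2, 1, and Δ_i = (y_(i+1) − y_i)/h_i = 3, -7/2, 3:
  2·M_0 + 8·M_1 + 2·M_2 = 6(Δ_1 - Δ_0) = -39
  2·M_1 + 6·M_2 + 1·M_3 = 6(Δ_2 - Δ_1) = 39
Clamped end conditions give two more equations: 2h_0·M_0 + h_0·M_1 = 6(Δ_0 - p'(-1)) = 0 and h_2·M_2 + 2h_2·M_3 = 6(p'(4) - Δ_2) = 18.
Solving the tridiagonal system: M_0 = 183/46, M_1 = -183/23, M_2 = 192/23, M_3 = 111/23.
On [1, 3], p(t) = 8 - 45/46·(t - 1) - 183/46·(t - 1)² + 125/92·(t - 1)³.
With (t - 1) = 4/3: p(7/3) = 1766/621.

2.8438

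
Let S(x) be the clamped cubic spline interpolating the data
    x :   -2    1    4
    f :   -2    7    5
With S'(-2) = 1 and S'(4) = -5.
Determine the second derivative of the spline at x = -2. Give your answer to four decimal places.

2.8333

Write M_i for S''(x_i). With h_i = 3, 3 and divided differences Δ_i = 3, -2/3, the continuity of S' gives the tridiagonal system
  3·M_0 + 12·M_1 + 3·M_2 = 6(Δ_1 - Δ_0) = -22
Clamped end conditions give two more equations: 2h_0·M_0 + h_0·M_1 = 6(Δ_0 - S'(-2)) = 12 and h_1·M_1 + 2h_1·M_2 = 6(S'(4) - Δ_1) = -26.
Solving: M_0 = 17/6, M_1 = -5/3, M_2 = -7/2.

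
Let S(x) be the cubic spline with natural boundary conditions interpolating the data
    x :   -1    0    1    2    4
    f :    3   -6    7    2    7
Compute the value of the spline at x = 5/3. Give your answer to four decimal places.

Let M_i = S''(x_i). Step sizes h_i = 1, 1, 1, 2; slopes of the chords Δ_i = (y_(i+1) - y_i)/h_i = -9, 13, -5, 5/2.
  1·M_0 + 4·M_1 + 1·M_2 = 6(Δ_1 - Δ_0) = 132
  1·M_1 + 4·M_2 + 1·M_3 = 6(Δ_2 - Δ_1) = -108
  1·M_2 + 6·M_3 + 2·M_4 = 6(Δ_3 - Δ_2) = 45
Natural end conditions: M_0 = M_4 = 0.
Forward elimination and back-substitution give M_0 = 0, M_1 = 3729/86, M_2 = -1782/43, M_3 = 1239/86, M_4 = 0.
On [1, 2], S(x) = 7 + 1103/172·(x - 1) - 891/43·(x - 1)² + 1601/172·(x - 1)³.
With (x - 1) = 2/3: S(5/3) = 11201/2322.

4.8239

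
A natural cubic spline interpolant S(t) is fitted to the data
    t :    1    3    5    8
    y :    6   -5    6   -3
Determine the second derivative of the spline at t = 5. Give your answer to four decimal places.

With M_i denoting the second derivative at x_i, h_i = 2, 2, 3, and Δ_i = (y_(i+1) − y_i)/h_i = -11/2, 11/2, -3:
  2·M_0 + 8·M_1 + 2·M_2 = 6(Δ_1 - Δ_0) = 66
  2·M_1 + 10·M_2 + 3·M_3 = 6(Δ_2 - Δ_1) = -51
Natural end conditions: M_0 = M_3 = 0.
Solving: M_0 = 0, M_1 = 381/38, M_2 = -135/19, M_3 = 0.

-7.1053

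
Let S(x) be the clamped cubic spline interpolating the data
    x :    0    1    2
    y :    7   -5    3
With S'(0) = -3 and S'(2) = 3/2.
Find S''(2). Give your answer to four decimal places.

-47.2500

Write σ_i for S''(x_i). With h_i = 1, 1 and divided differences Δ_i = -12, 8, the continuity of S' gives the tridiagonal system
  1·σ_0 + 4·σ_1 + 1·σ_2 = 6(Δ_1 - Δ_0) = 120
Clamped end conditions give two more equations: 2h_0·σ_0 + h_0·σ_1 = 6(Δ_0 - S'(0)) = -54 and h_1·σ_1 + 2h_1·σ_2 = 6(S'(2) - Δ_1) = -39.
Solving: σ_0 = -219/4, σ_1 = 111/2, σ_2 = -189/4.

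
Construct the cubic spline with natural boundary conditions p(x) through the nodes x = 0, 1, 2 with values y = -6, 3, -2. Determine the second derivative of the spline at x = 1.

Write M_i for p''(x_i). With h_i = 1, 1 and divided differences Δ_i = 9, -5, the continuity of p' gives the tridiagonal system
  1·M_0 + 4·M_1 + 1·M_2 = 6(Δ_1 - Δ_0) = -84
Natural end conditions: M_0 = M_2 = 0.
Forward elimination and back-substitution give M_0 = 0, M_1 = -21, M_2 = 0.

-21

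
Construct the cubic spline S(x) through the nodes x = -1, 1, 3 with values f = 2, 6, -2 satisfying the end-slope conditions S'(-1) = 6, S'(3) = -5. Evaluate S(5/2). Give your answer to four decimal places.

0.4922

With m_i denoting the second derivative at x_i, h_i = 2, 2, and Δ_i = (y_(i+1) − y_i)/h_i = 2, -4:
  2·m_0 + 8·m_1 + 2·m_2 = 6(Δ_1 - Δ_0) = -36
Clamped end conditions give two more equations: 2h_0·m_0 + h_0·m_1 = 6(Δ_0 - S'(-1)) = -24 and h_1·m_1 + 2h_1·m_2 = 6(S'(3) - Δ_1) = -6.
Solving the tridiagonal system: m_0 = -17/4, m_1 = -7/2, m_2 = 1/4.
On [1, 3], S(x) = 6 - 7/4·(x - 1) - 7/4·(x - 1)² + 5/16·(x - 1)³.
With (x - 1) = 3/2: S(5/2) = 63/128.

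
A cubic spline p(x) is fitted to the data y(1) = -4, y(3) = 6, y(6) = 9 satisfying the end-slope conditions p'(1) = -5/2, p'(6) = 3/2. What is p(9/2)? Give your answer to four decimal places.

Put m_i = p'' at the i-th knot. Here h = (2, 3) and Δ = (5, 1), so the interior equations h_(i-1)·m_(i-1) + 2(h_(i-1)+h_i)·m_i + h_i·m_(i+1) = 6(Δ_i − Δ_(i-1)) read
  2·m_0 + 10·m_1 + 3·m_2 = 6(Δ_1 - Δ_0) = -24
Clamped end conditions give two more equations: 2h_0·m_0 + h_0·m_1 = 6(Δ_0 - p'(1)) = 45 and h_1·m_1 + 2h_1·m_2 = 6(p'(6) - Δ_1) = 3.
Solving the tridiagonal system: m_0 = 289/20, m_1 = -32/5, m_2 = 37/10.
On [3, 6], p(x) = 6 + 111/20·(x - 3) - 16/5·(x - 3)² + 101/180·(x - 3)³.
With (x - 3) = 3/2: p(9/2) = 1443/160.

9.0188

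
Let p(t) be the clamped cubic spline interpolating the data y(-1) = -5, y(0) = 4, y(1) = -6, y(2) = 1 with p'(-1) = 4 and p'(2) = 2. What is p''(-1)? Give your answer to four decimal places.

Put m_i = p'' at the i-th knot. Here h = (1, 1, 1) and Δ = (9, -10, 7), so the interior equations h_(i-1)·m_(i-1) + 2(h_(i-1)+h_i)·m_i + h_i·m_(i+1) = 6(Δ_i − Δ_(i-1)) read
  1·m_0 + 4·m_1 + 1·m_2 = 6(Δ_1 - Δ_0) = -114
  1·m_1 + 4·m_2 + 1·m_3 = 6(Δ_2 - Δ_1) = 102
Clamped end conditions give two more equations: 2h_0·m_0 + h_0·m_1 = 6(Δ_0 - p'(-1)) = 30 and h_2·m_2 + 2h_2·m_3 = 6(p'(2) - Δ_2) = -30.
Forward elimination and back-substitution give m_0 = 604/15, m_1 = -758/15, m_2 = 718/15, m_3 = -584/15.

40.2667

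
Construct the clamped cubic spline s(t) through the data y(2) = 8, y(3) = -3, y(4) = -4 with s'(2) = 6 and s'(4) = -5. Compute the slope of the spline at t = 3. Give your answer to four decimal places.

-9.2500

With σ_i denoting the second derivative at x_i, h_i = 1, 1, and Δ_i = (y_(i+1) − y_i)/h_i = -11, -1:
  1·σ_0 + 4·σ_1 + 1·σ_2 = 6(Δ_1 - Δ_0) = 60
Clamped end conditions give two more equations: 2h_0·σ_0 + h_0·σ_1 = 6(Δ_0 - s'(2)) = -102 and h_1·σ_1 + 2h_1·σ_2 = 6(s'(4) - Δ_1) = -24.
Solving: σ_0 = -143/2, σ_1 = 41, σ_2 = -65/2.
On [3, 4], s'(t) = b_1 + 2c_1·(t - 3) + 3d_1·(t - 3)² with b_1 = Δ_1 - h_1(2σ_1 + σ_2)/6 = -37/4, c_1 = σ_1/2 = 41/2, d_1 = (σ_2 - σ_1)/(6h_1) = -49/4. So s'(3) = -37/4.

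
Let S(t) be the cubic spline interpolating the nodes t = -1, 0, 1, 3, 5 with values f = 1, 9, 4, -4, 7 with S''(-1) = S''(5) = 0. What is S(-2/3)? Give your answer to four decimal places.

Put σ_i = S'' at the i-th knot. Here h = (1, 1, 2, 2) and Δ = (8, -5, -4, 11/2), so the interior equations h_(i-1)·σ_(i-1) + 2(h_(i-1)+h_i)·σ_i + h_i·σ_(i+1) = 6(Δ_i − Δ_(i-1)) read
  1·σ_0 + 4·σ_1 + 1·σ_2 = 6(Δ_1 - Δ_0) = -78
  1·σ_1 + 6·σ_2 + 2·σ_3 = 6(Δ_2 - Δ_1) = 6
  2·σ_2 + 8·σ_3 + 2·σ_4 = 6(Δ_3 - Δ_2) = 57
Natural end conditions: σ_0 = σ_4 = 0.
Forward elimination and back-substitution give σ_0 = 0, σ_1 = -561/28, σ_2 = 15/7, σ_3 = 369/56, σ_4 = 0.
On [-1, 0], S(t) = 1 + 635/56·(t + 1) + 0·(t + 1)² - 187/56·(t + 1)³.
With (t + 1) = 1/3: S(-2/3) = 880/189.

4.6561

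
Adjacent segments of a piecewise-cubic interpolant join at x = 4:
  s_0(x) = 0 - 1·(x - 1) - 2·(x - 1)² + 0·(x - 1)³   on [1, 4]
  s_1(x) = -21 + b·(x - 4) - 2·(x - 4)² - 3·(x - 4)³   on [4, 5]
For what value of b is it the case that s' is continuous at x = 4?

s_0'(x) = -1 - 4·(x - 1) + 0·(x - 1)², so s_0'(4) = -13. On the right, s_1'(4) = b, so b = -13.

-13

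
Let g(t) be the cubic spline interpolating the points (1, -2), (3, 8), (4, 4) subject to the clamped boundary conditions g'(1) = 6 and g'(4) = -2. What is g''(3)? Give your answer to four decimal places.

Write M_i for g''(x_i). With h_i = 2, 1 and divided differences Δ_i = 5, -4, the continuity of g' gives the tridiagonal system
  2·M_0 + 6·M_1 + 1·M_2 = 6(Δ_1 - Δ_0) = -54
Clamped end conditions give two more equations: 2h_0·M_0 + h_0·M_1 = 6(Δ_0 - g'(1)) = -6 and h_1·M_1 + 2h_1·M_2 = 6(g'(4) - Δ_1) = 12.
Solving the tridiagonal system: M_0 = 29/6, M_1 = -38/3, M_2 = 37/3.

-12.6667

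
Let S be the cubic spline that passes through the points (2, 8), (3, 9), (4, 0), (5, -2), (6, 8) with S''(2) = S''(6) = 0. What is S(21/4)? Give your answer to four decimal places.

Write M_i for S''(x_i). With h_i = 1, 1, 1, 1 and divided differences Δ_i = 1, -9, -2, 10, the continuity of S' gives the tridiagonal system
  1·M_0 + 4·M_1 + 1·M_2 = 6(Δ_1 - Δ_0) = -60
  1·M_1 + 4·M_2 + 1·M_3 = 6(Δ_2 - Δ_1) = 42
  1·M_2 + 4·M_3 + 1·M_4 = 6(Δ_3 - Δ_2) = 72
Natural end conditions: M_0 = M_4 = 0.
Solving the tridiagonal system: M_0 = 0, M_1 = -249/14, M_2 = 78/7, M_3 = 213/14, M_4 = 0.
On [5, 6], S(x) = -2 + 69/14·(x - 5) + 213/28·(x - 5)² - 71/28·(x - 5)³.
With (x - 5) = 1/4: S(21/4) = -85/256.

-0.3320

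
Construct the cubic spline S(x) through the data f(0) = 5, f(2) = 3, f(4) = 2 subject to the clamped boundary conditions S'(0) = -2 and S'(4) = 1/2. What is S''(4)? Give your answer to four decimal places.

1.7500

Let M_i = S''(x_i). Step sizes h_i = 2, 2; slopes of the chords Δ_i = (y_(i+1) - y_i)/h_i = -1, -1/2.
  2·M_0 + 8·M_1 + 2·M_2 = 6(Δ_1 - Δ_0) = 3
Clamped end conditions give two more equations: 2h_0·M_0 + h_0·M_1 = 6(Δ_0 - S'(0)) = 6 and h_1·M_1 + 2h_1·M_2 = 6(S'(4) - Δ_1) = 6.
Solving the tridiagonal system: M_0 = 7/4, M_1 = -1/2, M_2 = 7/4.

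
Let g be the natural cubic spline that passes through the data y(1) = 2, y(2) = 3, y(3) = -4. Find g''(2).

-12

With σ_i denoting the second derivative at x_i, h_i = 1, 1, and Δ_i = (y_(i+1) − y_i)/h_i = 1, -7:
  1·σ_0 + 4·σ_1 + 1·σ_2 = 6(Δ_1 - Δ_0) = -48
Natural end conditions: σ_0 = σ_2 = 0.
Hence σ_0 = 0, σ_1 = -12, σ_2 = 0.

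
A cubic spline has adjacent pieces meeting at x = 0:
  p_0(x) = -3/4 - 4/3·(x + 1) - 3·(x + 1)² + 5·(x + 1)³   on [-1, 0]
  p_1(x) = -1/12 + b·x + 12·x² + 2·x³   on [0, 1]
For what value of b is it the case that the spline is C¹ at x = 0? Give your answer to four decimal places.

7.6667

p_0'(x) = -4/3 - 6·(x + 1) + 15·(x + 1)², so p_0'(0) = 23/3. On the right, p_1'(0) = b, so b = 23/3.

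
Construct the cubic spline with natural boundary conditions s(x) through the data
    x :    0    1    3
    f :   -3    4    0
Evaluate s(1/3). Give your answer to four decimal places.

With M_i denoting the second derivative at x_i, h_i = 1, 2, and Δ_i = (y_(i+1) − y_i)/h_i = 7, -2:
  1·M_0 + 6·M_1 + 2·M_2 = 6(Δ_1 - Δ_0) = -54
Natural end conditions: M_0 = M_2 = 0.
Hence M_0 = 0, M_1 = -9, M_2 = 0.
On [0, 1], s(x) = -3 + 17/2·x + 0·x² - 3/2·x³.
With x = 1/3: s(1/3) = -2/9.

-0.2222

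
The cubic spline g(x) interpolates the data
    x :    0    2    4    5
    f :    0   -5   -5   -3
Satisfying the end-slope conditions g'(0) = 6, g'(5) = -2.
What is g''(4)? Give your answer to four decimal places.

2.5217

With M_i denoting the second derivative at x_i, h_i = 2, 2, 1, and Δ_i = (y_(i+1) − y_i)/h_i = -5/2, 0, 2:
  2·M_0 + 8·M_1 + 2·M_2 = 6(Δ_1 - Δ_0) = 15
  2·M_1 + 6·M_2 + 1·M_3 = 6(Δ_2 - Δ_1) = 12
Clamped end conditions give two more equations: 2h_0·M_0 + h_0·M_1 = 6(Δ_0 - g'(0)) = -51 and h_2·M_2 + 2h_2·M_3 = 6(g'(5) - Δ_2) = -24.
Hence M_0 = -703/46, M_1 = 233/46, M_2 = 58/23, M_3 = -305/23.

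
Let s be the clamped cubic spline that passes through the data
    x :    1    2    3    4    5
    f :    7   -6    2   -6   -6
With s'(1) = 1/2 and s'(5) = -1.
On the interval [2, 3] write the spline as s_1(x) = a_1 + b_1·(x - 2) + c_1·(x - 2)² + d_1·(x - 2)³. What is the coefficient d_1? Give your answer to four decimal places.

-17.8125

Write M_i for s''(x_i). With h_i = 1, 1, 1, 1 and divided differences Δ_i = -13, 8, -8, 0, the continuity of s' gives the tridiagonal system
  1·M_0 + 4·M_1 + 1·M_2 = 6(Δ_1 - Δ_0) = 126
  1·M_1 + 4·M_2 + 1·M_3 = 6(Δ_2 - Δ_1) = -96
  1·M_2 + 4·M_3 + 1·M_4 = 6(Δ_3 - Δ_2) = 48
Clamped end conditions give two more equations: 2h_0·M_0 + h_0·M_1 = 6(Δ_0 - s'(1)) = -81 and h_3·M_3 + 2h_3·M_4 = 6(s'(5) - Δ_3) = -6.
Solving: M_0 = -567/8, M_1 = 243/4, M_2 = -369/8, M_3 = 111/4, M_4 = -135/8.
On [2, 3], with s_1(x) = a_1 + b_1·(x - 2) + c_1·(x - 2)² + d_1·(x - 2)³: c_1 = M_1/2 = 243/8, d_1 = (M_2 - M_1)/(6h_1) = -285/16, b_1 = Δ_1 - h_1(2M_1 + M_2)/6 = -73/16.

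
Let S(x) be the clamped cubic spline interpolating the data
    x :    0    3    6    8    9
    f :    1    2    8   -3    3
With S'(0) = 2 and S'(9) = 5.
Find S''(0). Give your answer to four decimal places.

-3.6620

Let m_i = S''(x_i). Step sizes h_i = 3, 3, 2, 1; slopes of the chords Δ_i = (y_(i+1) - y_i)/h_i = 1/3, 2, -11/2, 6.
  3·m_0 + 12·m_1 + 3·m_2 = 6(Δ_1 - Δ_0) = 10
  3·m_1 + 10·m_2 + 2·m_3 = 6(Δ_2 - Δ_1) = -45
  2·m_2 + 6·m_3 + 1·m_4 = 6(Δ_3 - Δ_2) = 69
Clamped end conditions give two more equations: 2h_0·m_0 + h_0·m_1 = 6(Δ_0 - S'(0)) = -10 and h_3·m_3 + 2h_3·m_4 = 6(S'(9) - Δ_3) = -6.
Solving: m_0 = -791/216, m_1 = 431/108, m_2 = -1937/216, m_3 = 883/54, m_4 = -1207/108.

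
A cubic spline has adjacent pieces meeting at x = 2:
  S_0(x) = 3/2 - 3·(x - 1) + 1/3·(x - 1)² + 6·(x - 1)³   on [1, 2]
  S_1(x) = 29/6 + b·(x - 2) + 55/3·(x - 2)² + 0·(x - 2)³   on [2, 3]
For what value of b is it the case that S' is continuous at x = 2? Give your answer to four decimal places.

15.6667

S_0'(x) = -3 + 2/3·(x - 1) + 18·(x - 1)², so S_0'(2) = 47/3. On the right, S_1'(2) = b, so b = 47/3.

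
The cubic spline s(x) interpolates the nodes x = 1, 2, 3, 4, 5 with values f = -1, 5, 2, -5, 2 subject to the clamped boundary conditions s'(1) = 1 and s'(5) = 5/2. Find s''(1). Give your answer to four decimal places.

23.5179

Put M_i = s'' at the i-th knot. Here h = (1, 1, 1, 1) and Δ = (6, -3, -7, 7), so the interior equations h_(i-1)·M_(i-1) + 2(h_(i-1)+h_i)·M_i + h_i·M_(i+1) = 6(Δ_i − Δ_(i-1)) read
  1·M_0 + 4·M_1 + 1·M_2 = 6(Δ_1 - Δ_0) = -54
  1·M_1 + 4·M_2 + 1·M_3 = 6(Δ_2 - Δ_1) = -24
  1·M_2 + 4·M_3 + 1·M_4 = 6(Δ_3 - Δ_2) = 84
Clamped end conditions give two more equations: 2h_0·M_0 + h_0·M_1 = 6(Δ_0 - s'(1)) = 30 and h_3·M_3 + 2h_3·M_4 = 6(s'(5) - Δ_3) = -27.
Hence M_0 = 1317/56, M_1 = -477/28, M_2 = -75/8, M_3 = 855/28, M_4 = -1611/56.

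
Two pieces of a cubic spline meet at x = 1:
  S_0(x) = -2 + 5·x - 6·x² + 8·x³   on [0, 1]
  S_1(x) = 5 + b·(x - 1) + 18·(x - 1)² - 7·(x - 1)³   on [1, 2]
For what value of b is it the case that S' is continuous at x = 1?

S_0'(x) = 5 - 12·x + 24·x², so S_0'(1) = 17. On the right, S_1'(1) = b, so b = 17.

17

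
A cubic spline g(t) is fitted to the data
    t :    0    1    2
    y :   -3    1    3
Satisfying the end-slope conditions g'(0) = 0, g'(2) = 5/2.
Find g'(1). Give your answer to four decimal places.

With m_i denoting the second derivative at x_i, h_i = 1, 1, and Δ_i = (y_(i+1) − y_i)/h_i = 4, 2:
  1·m_0 + 4·m_1 + 1·m_2 = 6(Δ_1 - Δ_0) = -12
Clamped end conditions give two more equations: 2h_0·m_0 + h_0·m_1 = 6(Δ_0 - g'(0)) = 24 and h_1·m_1 + 2h_1·m_2 = 6(g'(2) - Δ_1) = 3.
Solving the tridiagonal system: m_0 = 65/4, m_1 = -17/2, m_2 = 23/4.
On [1, 2], g'(t) = b_1 + 2c_1·(t - 1) + 3d_1·(t - 1)² with b_1 = Δ_1 - h_1(2m_1 + m_2)/6 = 31/8, c_1 = m_1/2 = -17/4, d_1 = (m_2 - m_1)/(6h_1) = 19/8. So g'(1) = 31/8.

3.8750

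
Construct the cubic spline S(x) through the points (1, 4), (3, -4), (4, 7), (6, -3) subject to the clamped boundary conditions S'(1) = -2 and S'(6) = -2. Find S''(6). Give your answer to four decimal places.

17.4375

Let M_i = S''(x_i). Step sizes h_i = 2, 1, 2; slopes of the chords Δ_i = (y_(i+1) - y_i)/h_i = -4, 11, -5.
  2·M_0 + 6·M_1 + 1·M_2 = 6(Δ_1 - Δ_0) = 90
  1·M_1 + 6·M_2 + 2·M_3 = 6(Δ_2 - Δ_1) = -96
Clamped end conditions give two more equations: 2h_0·M_0 + h_0·M_1 = 6(Δ_0 - S'(1)) = -12 and h_2·M_2 + 2h_2·M_3 = 6(S'(6) - Δ_2) = 18.
Forward elimination and back-substitution give M_0 = -243/16, M_1 = 195/8, M_2 = -207/8, M_3 = 279/16.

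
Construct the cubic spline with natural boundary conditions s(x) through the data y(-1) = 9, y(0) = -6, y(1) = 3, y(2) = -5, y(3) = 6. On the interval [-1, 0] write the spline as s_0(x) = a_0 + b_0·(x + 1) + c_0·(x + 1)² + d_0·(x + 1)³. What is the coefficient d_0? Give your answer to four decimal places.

7.9821

Write M_i for s''(x_i). With h_i = 1, 1, 1, 1 and divided differences Δ_i = -15, 9, -8, 11, the continuity of s' gives the tridiagonal system
  1·M_0 + 4·M_1 + 1·M_2 = 6(Δ_1 - Δ_0) = 144
  1·M_1 + 4·M_2 + 1·M_3 = 6(Δ_2 - Δ_1) = -102
  1·M_2 + 4·M_3 + 1·M_4 = 6(Δ_3 - Δ_2) = 114
Natural end conditions: M_0 = M_4 = 0.
Forward elimination and back-substitution give M_0 = 0, M_1 = 1341/28, M_2 = -333/7, M_3 = 1131/28, M_4 = 0.
On [-1, 0], with s_0(x) = a_0 + b_0·(x + 1) + c_0·(x + 1)² + d_0·(x + 1)³: c_0 = M_0/2 = 0, d_0 = (M_1 - M_0)/(6h_0) = 447/56, b_0 = Δ_0 - h_0(2M_0 + M_1)/6 = -1287/56.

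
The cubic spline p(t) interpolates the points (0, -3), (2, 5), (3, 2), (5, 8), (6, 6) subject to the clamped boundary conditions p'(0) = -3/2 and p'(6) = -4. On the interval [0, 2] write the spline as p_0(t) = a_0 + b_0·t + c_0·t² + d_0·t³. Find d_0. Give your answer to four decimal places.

Write σ_i for p''(x_i). With h_i = 2, 1, 2, 1 and divided differences Δ_i = 4, -3, 3, -2, the continuity of p' gives the tridiagonal system
  2·σ_0 + 6·σ_1 + 1·σ_2 = 6(Δ_1 - Δ_0) = -42
  1·σ_1 + 6·σ_2 + 2·σ_3 = 6(Δ_2 - Δ_1) = 36
  2·σ_2 + 6·σ_3 + 1·σ_4 = 6(Δ_3 - Δ_2) = -30
Clamped end conditions give two more equations: 2h_0·σ_0 + h_0·σ_1 = 6(Δ_0 - p'(0)) = 33 and h_3·σ_3 + 2h_3·σ_4 = 6(p'(6) - Δ_3) = -12.
Solving the tridiagonal system: σ_0 = 5659/372, σ_1 = -1295/93, σ_2 = 2069/186, σ_3 = -782/93, σ_4 = -167/93.
On [0, 2], with p_0(t) = a_0 + b_0·t + c_0·t² + d_0·t³: c_0 = σ_0/2 = 5659/744, d_0 = (σ_1 - σ_0)/(6h_0) = -3613/1488, b_0 = Δ_0 - h_0(2σ_0 + σ_1)/6 = -3/2.

-2.4281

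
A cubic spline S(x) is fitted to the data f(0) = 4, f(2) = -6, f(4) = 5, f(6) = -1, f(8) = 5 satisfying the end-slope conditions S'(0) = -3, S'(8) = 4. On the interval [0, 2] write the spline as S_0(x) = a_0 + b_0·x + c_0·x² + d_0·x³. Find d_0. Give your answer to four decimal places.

Let M_i = S''(x_i). Step sizes h_i = 2, 2, 2, 2; slopes of the chords Δ_i = (y_(i+1) - y_i)/h_i = -5, 11/2, -3, 3.
  2·M_0 + 8·M_1 + 2·M_2 = 6(Δ_1 - Δ_0) = 63
  2·M_1 + 8·M_2 + 2·M_3 = 6(Δ_2 - Δ_1) = -51
  2·M_2 + 8·M_3 + 2·M_4 = 6(Δ_3 - Δ_2) = 36
Clamped end conditions give two more equations: 2h_0·M_0 + h_0·M_1 = 6(Δ_0 - S'(0)) = -12 and h_3·M_3 + 2h_3·M_4 = 6(S'(8) - Δ_3) = 6.
Solving: M_0 = -1075/112, M_1 = 739/56, M_2 = -187/16, M_3 = 451/56, M_4 = -283/112.
On [0, 2], with S_0(x) = a_0 + b_0·x + c_0·x² + d_0·x³: c_0 = M_0/2 = -1075/224, d_0 = (M_1 - M_0)/(6h_0) = 851/448, b_0 = Δ_0 - h_0(2M_0 + M_1)/6 = -3.

1.8996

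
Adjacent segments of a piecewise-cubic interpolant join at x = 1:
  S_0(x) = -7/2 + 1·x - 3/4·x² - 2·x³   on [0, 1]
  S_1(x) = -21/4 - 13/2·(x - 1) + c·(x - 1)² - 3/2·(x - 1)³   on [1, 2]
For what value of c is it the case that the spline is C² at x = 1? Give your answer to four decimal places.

-6.7500

S_0''(x) = -3/2 - 12·x, so S_0''(1) = -27/2. On the right, S_1''(1) = 2c, so c = -27/4.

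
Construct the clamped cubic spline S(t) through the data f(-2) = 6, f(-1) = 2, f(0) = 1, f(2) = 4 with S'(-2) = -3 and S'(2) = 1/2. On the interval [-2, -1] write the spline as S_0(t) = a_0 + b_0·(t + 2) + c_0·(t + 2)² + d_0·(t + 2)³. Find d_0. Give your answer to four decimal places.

1.8182

Put σ_i = S'' at the i-th knot. Here h = (1, 1, 2) and Δ = (-4, -1, 3/2), so the interior equations h_(i-1)·σ_(i-1) + 2(h_(i-1)+h_i)·σ_i + h_i·σ_(i+1) = 6(Δ_i − Δ_(i-1)) read
  1·σ_0 + 4·σ_1 + 1·σ_2 = 6(Δ_1 - Δ_0) = 18
  1·σ_1 + 6·σ_2 + 2·σ_3 = 6(Δ_2 - Δ_1) = 15
Clamped end conditions give two more equations: 2h_0·σ_0 + h_0·σ_1 = 6(Δ_0 - S'(-2)) = -6 and h_2·σ_2 + 2h_2·σ_3 = 6(S'(2) - Δ_2) = -6.
Hence σ_0 = -62/11, σ_1 = 58/11, σ_2 = 28/11, σ_3 = -61/22.
On [-2, -1], with S_0(t) = a_0 + b_0·(t + 2) + c_0·(t + 2)² + d_0·(t + 2)³: c_0 = σ_0/2 = -31/11, d_0 = (σ_1 - σ_0)/(6h_0) = 20/11, b_0 = Δ_0 - h_0(2σ_0 + σ_1)/6 = -3.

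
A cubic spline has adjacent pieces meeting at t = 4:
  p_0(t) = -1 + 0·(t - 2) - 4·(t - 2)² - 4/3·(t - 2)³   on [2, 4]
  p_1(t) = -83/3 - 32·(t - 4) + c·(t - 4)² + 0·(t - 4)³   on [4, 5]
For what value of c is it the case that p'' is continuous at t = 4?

p_0''(t) = -8 - 8·(t - 2), so p_0''(4) = -24. On the right, p_1''(4) = 2c, so c = -12.

-12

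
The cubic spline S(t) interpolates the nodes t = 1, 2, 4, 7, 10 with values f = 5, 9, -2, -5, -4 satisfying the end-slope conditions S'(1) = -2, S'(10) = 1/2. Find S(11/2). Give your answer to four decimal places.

Let m_i = S''(x_i). Step sizes h_i = 1, 2, 3, 3; slopes of the chords Δ_i = (y_(i+1) - y_i)/h_i = 4, -11/2, -1, 1/3.
  1·m_0 + 6·m_1 + 2·m_2 = 6(Δ_1 - Δ_0) = -57
  2·m_1 + 10·m_2 + 3·m_3 = 6(Δ_2 - Δ_1) = 27
  3·m_2 + 12·m_3 + 3·m_4 = 6(Δ_3 - Δ_2) = 8
Clamped end conditions give two more equations: 2h_0·m_0 + h_0·m_1 = 6(Δ_0 - S'(1)) = 36 and h_3·m_3 + 2h_3·m_4 = 6(S'(10) - Δ_3) = 1.
Forward elimination and back-substitution give m_0 = 467/18, m_1 = -143/9, m_2 = 223/36, m_3 = -19/18, m_4 = 25/36.
On [4, 7], S(t) = -2 - 20/3·(t - 4) + 223/72·(t - 4)² - 29/72·(t - 4)³.
With (t - 4) = 3/2: S(11/2) = -409/64.

-6.3906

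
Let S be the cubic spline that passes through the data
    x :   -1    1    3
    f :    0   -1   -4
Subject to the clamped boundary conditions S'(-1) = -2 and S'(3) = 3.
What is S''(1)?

-4

With M_i denoting the second derivative at x_i, h_i = 2, 2, and Δ_i = (y_(i+1) − y_i)/h_i = -1/2, -3/2:
  2·M_0 + 8·M_1 + 2·M_2 = 6(Δ_1 - Δ_0) = -6
Clamped end conditions give two more equations: 2h_0·M_0 + h_0·M_1 = 6(Δ_0 - S'(-1)) = 9 and h_1·M_1 + 2h_1·M_2 = 6(S'(3) - Δ_1) = 27.
Hence M_0 = 17/4, M_1 = -4, M_2 = 35/4.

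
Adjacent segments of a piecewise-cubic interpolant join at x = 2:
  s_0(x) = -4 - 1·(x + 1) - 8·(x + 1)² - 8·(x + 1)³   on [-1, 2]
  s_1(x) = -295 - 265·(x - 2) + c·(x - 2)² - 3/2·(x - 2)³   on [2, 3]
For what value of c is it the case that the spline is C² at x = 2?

s_0''(x) = -16 - 48·(x + 1), so s_0''(2) = -160. On the right, s_1''(2) = 2c, so c = -80.

-80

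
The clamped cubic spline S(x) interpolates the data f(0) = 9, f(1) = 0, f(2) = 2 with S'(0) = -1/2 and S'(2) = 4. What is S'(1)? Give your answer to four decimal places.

-6.1250

Let σ_i = S''(x_i). Step sizes h_i = 1, 1; slopes of the chords Δ_i = (y_(i+1) - y_i)/h_i = -9, 2.
  1·σ_0 + 4·σ_1 + 1·σ_2 = 6(Δ_1 - Δ_0) = 66
Clamped end conditions give two more equations: 2h_0·σ_0 + h_0·σ_1 = 6(Δ_0 - S'(0)) = -51 and h_1·σ_1 + 2h_1·σ_2 = 6(S'(2) - Δ_1) = 12.
Solving the tridiagonal system: σ_0 = -159/4, σ_1 = 57/2, σ_2 = -33/4.
On [1, 2], S'(x) = b_1 + 2c_1·(x - 1) + 3d_1·(x - 1)² with b_1 = Δ_1 - h_1(2σ_1 + σ_2)/6 = -49/8, c_1 = σ_1/2 = 57/4, d_1 = (σ_2 - σ_1)/(6h_1) = -49/8. So S'(1) = -49/8.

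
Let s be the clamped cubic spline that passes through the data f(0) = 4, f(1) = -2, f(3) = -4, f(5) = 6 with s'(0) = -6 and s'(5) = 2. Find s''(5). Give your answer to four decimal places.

With M_i denoting the second derivative at x_i, h_i = 1, 2, 2, and Δ_i = (y_(i+1) − y_i)/h_i = -6, -1, 5:
  1·M_0 + 6·M_1 + 2·M_2 = 6(Δ_1 - Δ_0) = 30
  2·M_1 + 8·M_2 + 2·M_3 = 6(Δ_2 - Δ_1) = 36
Clamped end conditions give two more equations: 2h_0·M_0 + h_0·M_1 = 6(Δ_0 - s'(0)) = 0 and h_2·M_2 + 2h_2·M_3 = 6(s'(5) - Δ_2) = -18.
Solving the tridiagonal system: M_0 = -40/23, M_1 = 80/23, M_2 = 125/23, M_3 = -166/23.

-7.2174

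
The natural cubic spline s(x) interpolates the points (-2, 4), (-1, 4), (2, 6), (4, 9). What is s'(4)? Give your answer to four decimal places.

Let σ_i = s''(x_i). Step sizes h_i = 1, 3, 2; slopes of the chords Δ_i = (y_(i+1) - y_i)/h_i = 0, 2/3, 3/2.
  1·σ_0 + 8·σ_1 + 3·σ_2 = 6(Δ_1 - Δ_0) = 4
  3·σ_1 + 10·σ_2 + 2·σ_3 = 6(Δ_2 - Δ_1) = 5
Natural end conditions: σ_0 = σ_3 = 0.
Hence σ_0 = 0, σ_1 = 25/71, σ_2 = 28/71, σ_3 = 0.
On [2, 4], s'(x) = b_2 + 2c_2·(x - 2) + 3d_2·(x - 2)² with b_2 = Δ_2 - h_2(2σ_2 + σ_3)/6 = 527/426, c_2 = σ_2/2 = 14/71, d_2 = (σ_3 - σ_2)/(6h_2) = -7/213. So s'(4) = 695/426.

1.6315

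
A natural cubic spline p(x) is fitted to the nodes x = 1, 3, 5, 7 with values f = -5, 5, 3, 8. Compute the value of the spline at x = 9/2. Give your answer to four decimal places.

3.4844

With m_i denoting the second derivative at x_i, h_i = 2, 2, 2, and Δ_i = (y_(i+1) − y_i)/h_i = 5, -1, 5/2:
  2·m_0 + 8·m_1 + 2·m_2 = 6(Δ_1 - Δ_0) = -36
  2·m_1 + 8·m_2 + 2·m_3 = 6(Δ_2 - Δ_1) = 21
Natural end conditions: m_0 = m_3 = 0.
Hence m_0 = 0, m_1 = -11/2, m_2 = 4, m_3 = 0.
On [3, 5], p(x) = 5 + 4/3·(x - 3) - 11/4·(x - 3)² + 19/24·(x - 3)³.
With (x - 3) = 3/2: p(9/2) = 223/64.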